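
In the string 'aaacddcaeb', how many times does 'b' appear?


Scanning 'aaacddcaeb' for 'b':
  Position 9: 'b' -> MATCH (count: 1)
Total occurrences of 'b': 1

1


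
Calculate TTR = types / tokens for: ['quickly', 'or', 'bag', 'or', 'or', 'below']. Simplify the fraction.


Tokens: 6
Unique types: ('bag', 'below', 'or', 'quickly') = 4
TTR = 4/6
Simplify: divide both by 2 -> 2/3
TTR = 2/3

2/3


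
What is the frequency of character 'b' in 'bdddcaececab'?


Scanning 'bdddcaececab' for 'b':
  Position 0: 'b' -> MATCH (count: 1)
  Position 11: 'b' -> MATCH (count: 2)
Total occurrences of 'b': 2

2


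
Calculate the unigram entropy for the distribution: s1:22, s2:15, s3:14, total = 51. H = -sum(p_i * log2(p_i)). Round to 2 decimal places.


Computing entropy H = -sum(p_i * log2(p_i)):
  s1: p = 22/51 = 0.4314, -p*log2(p) = 0.5233
  s2: p = 15/51 = 0.2941, -p*log2(p) = 0.5193
  s3: p = 14/51 = 0.2745, -p*log2(p) = 0.5120
H = sum of terms = 1.5546
Rounded to 2 decimals: 1.55

1.55


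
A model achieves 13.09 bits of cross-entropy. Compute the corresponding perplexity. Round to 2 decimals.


Perplexity formula: PP = 2^H
H = 13.09
PP = 2^13.09
Decompose: 2^13.09 = 2^13 * 2^0.09
2^13 = 8192, 2^0.09 ~ 1.0643702
PP ~ 8192 * 1.0643702 = 8719.3206784
Rounded to 2 decimals: 8719.32

8719.32


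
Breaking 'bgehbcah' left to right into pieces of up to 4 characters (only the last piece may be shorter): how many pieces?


'bgehbcah' has 8 characters.
Chunking with max size 4:
  Chunk 1: 'bgeh' (positions 0-3)
  Chunk 2: 'bcah' (positions 4-7)
Total chunks: ceil(8 / 4) = 2

2


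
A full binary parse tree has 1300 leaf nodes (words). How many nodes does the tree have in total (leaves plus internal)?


Leaf nodes (terminals): 1300
Internal nodes = n - 1 = 1300 - 1 = 1299
Total = leaves + internal = 1300 + 1299 = 2599

2599


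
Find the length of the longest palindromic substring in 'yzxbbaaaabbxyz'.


Scanning 'yzxbbaaaabbxyz' for palindromic substrings.
Substring at positions 2-11: 'xbbaaaabbx'.
Check: reverse('xbbaaaabbx') = 'xbbaaaabbx' -> palindrome confirmed.
Neighbouring characters ('z' / 'y') break symmetry, so it cannot extend further.
No longer palindromic substring exists; longest length = 10

10


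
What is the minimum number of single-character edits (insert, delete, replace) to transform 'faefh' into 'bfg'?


Building DP table for s1='faefh' (len 5) and s2='bfg' (len 3):
       b  f  g
    0  1  2  3
  f 1  1  1  2
  a 2  2  2  2
  e 3  3  3  3
  f 4  4  3  4
  h 5  5  4  4
Edit distance = dp[5][3] = 4

4


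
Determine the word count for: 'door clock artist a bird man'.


Counting words by splitting on spaces:
  Word 1: 'door'
  Word 2: 'clock'
  Word 3: 'artist'
  Word 4: 'a'
  Word 5: 'bird'
  Word 6: 'man'
Total words: 6

6


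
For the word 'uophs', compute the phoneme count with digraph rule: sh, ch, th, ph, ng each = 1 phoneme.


Parsing 'uophs' greedily, digraphs first:
  'u' -> vowel phoneme (phonemes so far: 1)
  'o' -> vowel phoneme (phonemes so far: 2)
  'ph' -> digraph (1 consonant phoneme) (phonemes so far: 3)
  's' -> consonant phoneme (phonemes so far: 4)
Total phonemes: 4

4


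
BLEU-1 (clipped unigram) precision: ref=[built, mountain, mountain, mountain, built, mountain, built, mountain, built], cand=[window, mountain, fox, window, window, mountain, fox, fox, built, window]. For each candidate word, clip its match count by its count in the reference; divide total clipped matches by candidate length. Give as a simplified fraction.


Reference word counts: {'built': 4, 'mountain': 5}
Checking each candidate word (with clipping):
  'window' -> not in reference -> no match (matches: 0)
  'mountain' -> in reference (ref count 5, used 1/5) -> match (matches: 1)
  'fox' -> not in reference -> no match (matches: 1)
  'window' -> not in reference -> no match (matches: 1)
  'window' -> not in reference -> no match (matches: 1)
  'mountain' -> in reference (ref count 5, used 2/5) -> match (matches: 2)
  'fox' -> not in reference -> no match (matches: 2)
  'fox' -> not in reference -> no match (matches: 2)
  'built' -> in reference (ref count 4, used 1/4) -> match (matches: 3)
  'window' -> not in reference -> no match (matches: 3)
Clipped matches: 3, Candidate length: 10
Precision = 3/10

3/10


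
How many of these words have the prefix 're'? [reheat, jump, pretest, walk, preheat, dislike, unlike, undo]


Checking each word for prefix 're':
  'reheat' -> YES, starts with 're' (count: 1)
  'jump' -> no (count: 1)
  'pretest' -> no (count: 1)
  'walk' -> no (count: 1)
  'preheat' -> no (count: 1)
  'dislike' -> no (count: 1)
  'unlike' -> no (count: 1)
  'undo' -> no (count: 1)
Total with prefix 're': 1

1


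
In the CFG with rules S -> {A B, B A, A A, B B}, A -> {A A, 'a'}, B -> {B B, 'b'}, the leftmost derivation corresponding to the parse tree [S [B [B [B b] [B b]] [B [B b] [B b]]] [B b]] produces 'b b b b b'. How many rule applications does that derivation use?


Every bracketed nonterminal node [X ...] in the tree is produced by exactly one rule application.
Reading the tree off as a leftmost derivation:
  Step 1: S  =>  B B   (applied S -> B B)
  Step 2: B B  =>  B B B   (applied B -> B B)
  Step 3: B B B  =>  B B B B   (applied B -> B B)
  Step 4: B B B B  =>  b B B B   (applied B -> b)
  Step 5: b B B B  =>  b b B B   (applied B -> b)
  Step 6: b b B B  =>  b b B B B   (applied B -> B B)
  Step 7: b b B B B  =>  b b b B B   (applied B -> b)
  Step 8: b b b B B  =>  b b b b B   (applied B -> b)
  Step 9: b b b b B  =>  b b b b b   (applied B -> b)
Final yield: b b b b b
Total rewrite steps: 9

9


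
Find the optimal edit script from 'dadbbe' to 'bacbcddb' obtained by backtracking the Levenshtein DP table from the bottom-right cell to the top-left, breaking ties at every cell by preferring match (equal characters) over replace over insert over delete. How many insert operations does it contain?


Edit distance = 6. Backtracking from cell (6, 8) with preference match > replace > insert > delete,
then listing the resulting alignment 'dadbbe' -> 'bacbcddb' left to right:
  Step 1: replace d->b
  Step 2: keep 'a'
  Step 3: replace d->c
  Step 4: keep 'b'
  Step 5: insert 'c' [insertion #1]
  Step 6: insert 'd' [insertion #2]
  Step 7: replace b->d
  Step 8: replace e->b
Total insertions: 2

2


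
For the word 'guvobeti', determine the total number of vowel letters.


Scanning each character of 'guvobeti':
  Position 1: 'g' -> consonant (running count: 0)
  Position 2: 'u' -> vowel (running count: 1)
  Position 3: 'v' -> consonant (running count: 1)
  Position 4: 'o' -> vowel (running count: 2)
  Position 5: 'b' -> consonant (running count: 2)
  Position 6: 'e' -> vowel (running count: 3)
  Position 7: 't' -> consonant (running count: 3)
  Position 8: 'i' -> vowel (running count: 4)
Total vowels: 4

4


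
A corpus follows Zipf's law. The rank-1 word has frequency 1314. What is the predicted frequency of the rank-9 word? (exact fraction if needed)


Zipf's law: freq(rank) = f1 / rank
f1 = 1314, rank = 9
freq = 1314 / 9
= 146

146


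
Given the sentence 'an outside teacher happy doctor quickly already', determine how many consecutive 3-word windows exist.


Word trigrams from [7] words:
  Trigram 1: (an outside teacher)
  Trigram 2: (outside teacher happy)
  Trigram 3: (teacher happy doctor)
  Trigram 4: (happy doctor quickly)
  Trigram 5: (doctor quickly already)
Total word trigrams: 7 - 2 = 5

5


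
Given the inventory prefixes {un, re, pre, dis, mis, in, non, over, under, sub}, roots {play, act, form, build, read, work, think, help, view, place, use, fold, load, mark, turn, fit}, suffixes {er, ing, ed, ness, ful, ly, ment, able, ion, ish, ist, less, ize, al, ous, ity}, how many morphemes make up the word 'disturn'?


Segmenting 'disturn' against the inventory:
  'dis' -> prefix (morpheme 1)
  'turn' -> root (morpheme 2)
Total morphemes: 2

2


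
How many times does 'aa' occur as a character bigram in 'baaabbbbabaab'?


Scanning 'baaabbbbabaab' for bigram 'aa':
  Position 0: 'ba' -> no
  Position 1: 'aa' -> MATCH
  Position 2: 'aa' -> MATCH
  Position 3: 'ab' -> no
  Position 4: 'bb' -> no
  Position 5: 'bb' -> no
  Position 6: 'bb' -> no
  Position 7: 'ba' -> no
  Position 8: 'ab' -> no
  Position 9: 'ba' -> no
  Position 10: 'aa' -> MATCH
  Position 11: 'ab' -> no
Total matches: 3

3


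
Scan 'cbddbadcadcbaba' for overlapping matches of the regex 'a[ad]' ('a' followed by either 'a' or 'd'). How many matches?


Pattern: a[ad] means 'a' followed by either 'a' or 'd'.
Scanning 'cbddbadcadcbaba' position-by-position:
  Pos 0: window 'cb' -> no
  Pos 1: window 'bd' -> no
  Pos 2: window 'dd' -> no
  Pos 3: window 'db' -> no
  Pos 4: window 'ba' -> no
  Pos 5: window 'ad' -> MATCH
  Pos 6: window 'dc' -> no
  Pos 7: window 'ca' -> no
  Pos 8: window 'ad' -> MATCH
  Pos 9: window 'dc' -> no
  Pos 10: window 'cb' -> no
  Pos 11: window 'ba' -> no
  Pos 12: window 'ab' -> no
  Pos 13: window 'ba' -> no
  Pos 14: window 'a' -> no
Total matches: 2

2


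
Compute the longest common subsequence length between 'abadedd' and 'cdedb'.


DP table for LCS of 'abadedd' and 'cdedb':
       c  d  e  d  b
    0  0  0  0  0  0
  a 0  0  0  0  0  0
  b 0  0  0  0  0  1
  a 0  0  0  0  0  1
  d 0  0  1  1  1  1
  e 0  0  1  2  2  2
  d 0  0  1  2  3  3
  d 0  0  1  2  3  3
LCS: 'ded'
LCS length = 3

3


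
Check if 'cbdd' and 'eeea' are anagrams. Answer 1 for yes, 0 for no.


Sort characters of 'cbdd': 'bcdd'
Sort characters of 'eeea': 'aeee'
Sorted forms differ -> they are NOT anagrams
Result: 0

0


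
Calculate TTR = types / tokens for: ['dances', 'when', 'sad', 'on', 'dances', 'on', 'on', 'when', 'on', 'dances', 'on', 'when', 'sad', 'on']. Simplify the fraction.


Tokens: 14
Unique types: ('dances', 'on', 'sad', 'when') = 4
TTR = 4/14
Simplify: divide both by 2 -> 2/7
TTR = 2/7

2/7


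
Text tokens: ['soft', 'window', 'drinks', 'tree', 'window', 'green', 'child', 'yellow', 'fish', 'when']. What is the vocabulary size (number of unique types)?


Listing all tokens and tracking unique types:
  Token 1: 'soft' -> NEW (unique so far: 1)
  Token 2: 'window' -> NEW (unique so far: 2)
  Token 3: 'drinks' -> NEW (unique so far: 3)
  Token 4: 'tree' -> NEW (unique so far: 4)
  Token 5: 'window' -> duplicate (unique so far: 4)
  Token 6: 'green' -> NEW (unique so far: 5)
  Token 7: 'child' -> NEW (unique so far: 6)
  Token 8: 'yellow' -> NEW (unique so far: 7)
  Token 9: 'fish' -> NEW (unique so far: 8)
  Token 10: 'when' -> NEW (unique so far: 9)
Unique types: ('child', 'drinks', 'fish', 'green', 'soft', 'tree', 'when', 'window', 'yellow')
Vocabulary size: 9

9


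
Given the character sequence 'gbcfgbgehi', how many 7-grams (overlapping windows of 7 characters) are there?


String 'gbcfgbgehi' has length L = 10.
Number of overlapping n-grams = L - n + 1
Substituting: 10 - 7 + 1 = 4

4


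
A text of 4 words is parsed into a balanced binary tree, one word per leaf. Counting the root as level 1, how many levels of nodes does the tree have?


In a balanced binary tree with n leaves the deepest leaf is ceil(log2(n)) edges below the root,
so counting node levels inclusive of root and leaves gives ceil(log2(n)) + 1 levels.
log2(4) = 2.0000
ceil(2.0000) = 2
levels = 2 + 1 = 3

3


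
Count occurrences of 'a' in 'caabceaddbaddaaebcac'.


Scanning 'caabceaddbaddaaebcac' for 'a':
  Position 1: 'a' -> MATCH (count: 1)
  Position 2: 'a' -> MATCH (count: 2)
  Position 6: 'a' -> MATCH (count: 3)
  Position 10: 'a' -> MATCH (count: 4)
  Position 13: 'a' -> MATCH (count: 5)
  Position 14: 'a' -> MATCH (count: 6)
  Position 18: 'a' -> MATCH (count: 7)
Total occurrences of 'a': 7

7


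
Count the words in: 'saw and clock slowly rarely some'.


Counting words by splitting on spaces:
  Word 1: 'saw'
  Word 2: 'and'
  Word 3: 'clock'
  Word 4: 'slowly'
  Word 5: 'rarely'
  Word 6: 'some'
Total words: 6

6


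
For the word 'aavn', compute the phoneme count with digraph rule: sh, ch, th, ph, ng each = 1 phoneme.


Parsing 'aavn' greedily, digraphs first:
  'a' -> vowel phoneme (phonemes so far: 1)
  'a' -> vowel phoneme (phonemes so far: 2)
  'v' -> consonant phoneme (phonemes so far: 3)
  'n' -> consonant phoneme (phonemes so far: 4)
Total phonemes: 4

4


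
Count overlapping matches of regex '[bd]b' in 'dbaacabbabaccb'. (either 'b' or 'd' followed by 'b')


Pattern: [bd]b means either 'b' or 'd' followed by 'b'.
Scanning 'dbaacabbabaccb' position-by-position:
  Pos 0: window 'db' -> MATCH
  Pos 1: window 'ba' -> no
  Pos 2: window 'aa' -> no
  Pos 3: window 'ac' -> no
  Pos 4: window 'ca' -> no
  Pos 5: window 'ab' -> no
  Pos 6: window 'bb' -> MATCH
  Pos 7: window 'ba' -> no
  Pos 8: window 'ab' -> no
  Pos 9: window 'ba' -> no
  Pos 10: window 'ac' -> no
  Pos 11: window 'cc' -> no
  Pos 12: window 'cb' -> no
  Pos 13: window 'b' -> no
Total matches: 2

2


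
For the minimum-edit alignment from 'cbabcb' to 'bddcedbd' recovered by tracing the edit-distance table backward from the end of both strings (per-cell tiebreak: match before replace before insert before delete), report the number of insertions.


Edit distance = 6. Backtracking from cell (6, 8) with preference match > replace > insert > delete,
then listing the resulting alignment 'cbabcb' -> 'bddcedbd' left to right:
  Step 1: delete 'c'
  Step 2: keep 'b'
  Step 3: replace a->d
  Step 4: replace b->d
  Step 5: keep 'c'
  Step 6: insert 'e' [insertion #1]
  Step 7: insert 'd' [insertion #2]
  Step 8: keep 'b'
  Step 9: insert 'd' [insertion #3]
Total insertions: 3

3


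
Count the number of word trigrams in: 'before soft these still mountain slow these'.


Word trigrams from [7] words:
  Trigram 1: (before soft these)
  Trigram 2: (soft these still)
  Trigram 3: (these still mountain)
  Trigram 4: (still mountain slow)
  Trigram 5: (mountain slow these)
Total word trigrams: 7 - 2 = 5

5


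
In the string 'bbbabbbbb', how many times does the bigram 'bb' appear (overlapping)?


Scanning 'bbbabbbbb' for bigram 'bb':
  Position 0: 'bb' -> MATCH
  Position 1: 'bb' -> MATCH
  Position 2: 'ba' -> no
  Position 3: 'ab' -> no
  Position 4: 'bb' -> MATCH
  Position 5: 'bb' -> MATCH
  Position 6: 'bb' -> MATCH
  Position 7: 'bb' -> MATCH
Total matches: 6

6


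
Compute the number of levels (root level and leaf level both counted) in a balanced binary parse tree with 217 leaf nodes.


In a balanced binary tree with n leaves the deepest leaf is ceil(log2(n)) edges below the root,
so counting node levels inclusive of root and leaves gives ceil(log2(n)) + 1 levels.
log2(217) = 7.7616
ceil(7.7616) = 8
levels = 8 + 1 = 9

9


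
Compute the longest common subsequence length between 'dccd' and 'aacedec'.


DP table for LCS of 'dccd' and 'aacedec':
       a  a  c  e  d  e  c
    0  0  0  0  0  0  0  0
  d 0  0  0  0  0  1  1  1
  c 0  0  0  1  1  1  1  2
  c 0  0  0  1  1  1  1  2
  d 0  0  0  1  1  2  2  2
LCS: 'dc'
LCS length = 2

2


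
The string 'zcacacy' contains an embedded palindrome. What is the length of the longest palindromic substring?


Scanning 'zcacacy' for palindromic substrings.
Substring at positions 1-5: 'cacac'.
Check: reverse('cacac') = 'cacac' -> palindrome confirmed.
Neighbouring characters ('z' / 'y') break symmetry, so it cannot extend further.
No longer palindromic substring exists; longest length = 5

5


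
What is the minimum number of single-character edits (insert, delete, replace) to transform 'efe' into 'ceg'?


Building DP table for s1='efe' (len 3) and s2='ceg' (len 3):
       c  e  g
    0  1  2  3
  e 1  1  1  2
  f 2  2  2  2
  e 3  3  2  3
Edit distance = dp[3][3] = 3

3


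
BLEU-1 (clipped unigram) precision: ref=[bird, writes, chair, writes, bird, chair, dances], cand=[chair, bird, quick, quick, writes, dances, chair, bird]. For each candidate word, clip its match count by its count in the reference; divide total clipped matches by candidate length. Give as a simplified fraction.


Reference word counts: {'bird': 2, 'chair': 2, 'dances': 1, 'writes': 2}
Checking each candidate word (with clipping):
  'chair' -> in reference (ref count 2, used 1/2) -> match (matches: 1)
  'bird' -> in reference (ref count 2, used 1/2) -> match (matches: 2)
  'quick' -> not in reference -> no match (matches: 2)
  'quick' -> not in reference -> no match (matches: 2)
  'writes' -> in reference (ref count 2, used 1/2) -> match (matches: 3)
  'dances' -> in reference (ref count 1, used 1/1) -> match (matches: 4)
  'chair' -> in reference (ref count 2, used 2/2) -> match (matches: 5)
  'bird' -> in reference (ref count 2, used 2/2) -> match (matches: 6)
Clipped matches: 6, Candidate length: 8
Precision = 6/8 = 3/4

3/4


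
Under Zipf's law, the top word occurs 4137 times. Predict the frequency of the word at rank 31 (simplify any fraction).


Zipf's law: freq(rank) = f1 / rank
f1 = 4137, rank = 31
freq = 4137 / 31
GCD(4137, 31) = 1
Simplified: 4137/31

4137/31


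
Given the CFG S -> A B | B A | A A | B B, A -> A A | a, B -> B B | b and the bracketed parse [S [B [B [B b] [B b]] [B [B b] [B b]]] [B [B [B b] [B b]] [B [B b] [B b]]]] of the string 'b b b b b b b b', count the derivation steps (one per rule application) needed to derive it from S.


Every bracketed nonterminal node [X ...] in the tree is produced by exactly one rule application.
Reading the tree off as a leftmost derivation:
  Step 1: S  =>  B B   (applied S -> B B)
  Step 2: B B  =>  B B B   (applied B -> B B)
  Step 3: B B B  =>  B B B B   (applied B -> B B)
  Step 4: B B B B  =>  b B B B   (applied B -> b)
  Step 5: b B B B  =>  b b B B   (applied B -> b)
  Step 6: b b B B  =>  b b B B B   (applied B -> B B)
  Step 7: b b B B B  =>  b b b B B   (applied B -> b)
  Step 8: b b b B B  =>  b b b b B   (applied B -> b)
  Step 9: b b b b B  =>  b b b b B B   (applied B -> B B)
  Step 10: b b b b B B  =>  b b b b B B B   (applied B -> B B)
  Step 11: b b b b B B B  =>  b b b b b B B   (applied B -> b)
  Step 12: b b b b b B B  =>  b b b b b b B   (applied B -> b)
  Step 13: b b b b b b B  =>  b b b b b b B B   (applied B -> B B)
  Step 14: b b b b b b B B  =>  b b b b b b b B   (applied B -> b)
  Step 15: b b b b b b b B  =>  b b b b b b b b   (applied B -> b)
Final yield: b b b b b b b b
Total rewrite steps: 15

15


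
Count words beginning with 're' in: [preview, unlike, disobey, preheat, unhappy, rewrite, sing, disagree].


Checking each word for prefix 're':
  'preview' -> no (count: 0)
  'unlike' -> no (count: 0)
  'disobey' -> no (count: 0)
  'preheat' -> no (count: 0)
  'unhappy' -> no (count: 0)
  'rewrite' -> YES, starts with 're' (count: 1)
  'sing' -> no (count: 1)
  'disagree' -> no (count: 1)
Total with prefix 're': 1

1


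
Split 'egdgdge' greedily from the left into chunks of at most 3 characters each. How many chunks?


'egdgdge' has 7 characters.
Chunking with max size 3:
  Chunk 1: 'egd' (positions 0-2)
  Chunk 2: 'gdg' (positions 3-5)
  Chunk 3: 'e' (positions 6-6)
Total chunks: ceil(7 / 3) = 3

3


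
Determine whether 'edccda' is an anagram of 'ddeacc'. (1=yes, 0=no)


Sort characters of 'edccda': 'accdde'
Sort characters of 'ddeacc': 'accdde'
Sorted forms match -> they ARE anagrams
Result: 1

1


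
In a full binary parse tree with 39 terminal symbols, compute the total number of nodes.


Leaf nodes (terminals): 39
Internal nodes = n - 1 = 39 - 1 = 38
Total = leaves + internal = 39 + 38 = 77

77


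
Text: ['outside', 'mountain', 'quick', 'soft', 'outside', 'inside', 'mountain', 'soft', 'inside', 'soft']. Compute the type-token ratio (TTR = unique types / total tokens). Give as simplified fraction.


Tokens: 10
Unique types: ('inside', 'mountain', 'outside', 'quick', 'soft') = 5
TTR = 5/10
Simplify: divide both by 5 -> 1/2
TTR = 1/2

1/2


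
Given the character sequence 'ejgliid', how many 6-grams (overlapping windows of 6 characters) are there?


String 'ejgliid' has length L = 7.
Number of overlapping n-grams = L - n + 1
Substituting: 7 - 6 + 1 = 2

2


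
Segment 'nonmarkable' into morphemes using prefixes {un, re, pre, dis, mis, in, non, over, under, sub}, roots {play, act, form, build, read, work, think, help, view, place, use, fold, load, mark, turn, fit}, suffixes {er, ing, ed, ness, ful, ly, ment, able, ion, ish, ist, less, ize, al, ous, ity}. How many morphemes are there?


Segmenting 'nonmarkable' against the inventory:
  'non' -> prefix (morpheme 1)
  'mark' -> root (morpheme 2)
  'able' -> suffix (morpheme 3)
Total morphemes: 3

3


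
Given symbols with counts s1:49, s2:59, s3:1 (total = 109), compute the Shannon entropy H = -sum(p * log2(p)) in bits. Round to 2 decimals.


Computing entropy H = -sum(p_i * log2(p_i)):
  s1: p = 49/109 = 0.4495, -p*log2(p) = 0.5185
  s2: p = 59/109 = 0.5413, -p*log2(p) = 0.4793
  s3: p = 1/109 = 0.0092, -p*log2(p) = 0.0621
H = sum of terms = 1.0599
Rounded to 2 decimals: 1.06

1.06


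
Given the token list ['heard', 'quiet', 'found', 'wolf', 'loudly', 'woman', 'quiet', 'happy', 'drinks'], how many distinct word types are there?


Listing all tokens and tracking unique types:
  Token 1: 'heard' -> NEW (unique so far: 1)
  Token 2: 'quiet' -> NEW (unique so far: 2)
  Token 3: 'found' -> NEW (unique so far: 3)
  Token 4: 'wolf' -> NEW (unique so far: 4)
  Token 5: 'loudly' -> NEW (unique so far: 5)
  Token 6: 'woman' -> NEW (unique so far: 6)
  Token 7: 'quiet' -> duplicate (unique so far: 6)
  Token 8: 'happy' -> NEW (unique so far: 7)
  Token 9: 'drinks' -> NEW (unique so far: 8)
Unique types: ('drinks', 'found', 'happy', 'heard', 'loudly', 'quiet', 'wolf', 'woman')
Vocabulary size: 8

8


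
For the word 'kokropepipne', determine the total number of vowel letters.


Scanning each character of 'kokropepipne':
  Position 1: 'k' -> consonant (running count: 0)
  Position 2: 'o' -> vowel (running count: 1)
  Position 3: 'k' -> consonant (running count: 1)
  Position 4: 'r' -> consonant (running count: 1)
  Position 5: 'o' -> vowel (running count: 2)
  Position 6: 'p' -> consonant (running count: 2)
  Position 7: 'e' -> vowel (running count: 3)
  Position 8: 'p' -> consonant (running count: 3)
  Position 9: 'i' -> vowel (running count: 4)
  Position 10: 'p' -> consonant (running count: 4)
  Position 11: 'n' -> consonant (running count: 4)
  Position 12: 'e' -> vowel (running count: 5)
Total vowels: 5

5


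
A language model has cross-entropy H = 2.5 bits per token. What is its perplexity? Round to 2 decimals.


Perplexity formula: PP = 2^H
H = 2.5
PP = 2^2.5
Decompose: 2^2.5 = 2^2 * 2^0.5 = 2^2 * sqrt(2)
2^2 = 4, sqrt(2) ~ 1.4142136
PP ~ 4 * 1.4142136 = 5.6568544
Rounded to 2 decimals: 5.66

5.66


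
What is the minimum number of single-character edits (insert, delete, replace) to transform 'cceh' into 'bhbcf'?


Building DP table for s1='cceh' (len 4) and s2='bhbcf' (len 5):
       b  h  b  c  f
    0  1  2  3  4  5
  c 1  1  2  3  3  4
  c 2  2  2  3  3  4
  e 3  3  3  3  4  4
  h 4  4  3  4  4  5
Edit distance = dp[4][5] = 5

5


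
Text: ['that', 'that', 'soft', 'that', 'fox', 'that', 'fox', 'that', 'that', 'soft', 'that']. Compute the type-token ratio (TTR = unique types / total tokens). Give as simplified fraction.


Tokens: 11
Unique types: ('fox', 'soft', 'that') = 3
TTR = 3/11
Already in lowest terms.

3/11


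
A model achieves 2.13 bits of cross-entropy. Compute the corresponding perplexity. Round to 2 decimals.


Perplexity formula: PP = 2^H
H = 2.13
PP = 2^2.13
Decompose: 2^2.13 = 2^2 * 2^0.13
2^2 = 4, 2^0.13 ~ 1.0942937
PP ~ 4 * 1.0942937 = 4.3771748
Rounded to 2 decimals: 4.38

4.38


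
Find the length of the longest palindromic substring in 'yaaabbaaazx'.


Scanning 'yaaabbaaazx' for palindromic substrings.
Substring at positions 1-8: 'aaabbaaa'.
Check: reverse('aaabbaaa') = 'aaabbaaa' -> palindrome confirmed.
Neighbouring characters ('y' / 'z') break symmetry, so it cannot extend further.
No longer palindromic substring exists; longest length = 8

8


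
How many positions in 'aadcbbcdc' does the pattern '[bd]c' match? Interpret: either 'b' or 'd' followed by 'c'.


Pattern: [bd]c means either 'b' or 'd' followed by 'c'.
Scanning 'aadcbbcdc' position-by-position:
  Pos 0: window 'aa' -> no
  Pos 1: window 'ad' -> no
  Pos 2: window 'dc' -> MATCH
  Pos 3: window 'cb' -> no
  Pos 4: window 'bb' -> no
  Pos 5: window 'bc' -> MATCH
  Pos 6: window 'cd' -> no
  Pos 7: window 'dc' -> MATCH
  Pos 8: window 'c' -> no
Total matches: 3

3


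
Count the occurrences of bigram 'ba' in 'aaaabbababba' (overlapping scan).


Scanning 'aaaabbababba' for bigram 'ba':
  Position 0: 'aa' -> no
  Position 1: 'aa' -> no
  Position 2: 'aa' -> no
  Position 3: 'ab' -> no
  Position 4: 'bb' -> no
  Position 5: 'ba' -> MATCH
  Position 6: 'ab' -> no
  Position 7: 'ba' -> MATCH
  Position 8: 'ab' -> no
  Position 9: 'bb' -> no
  Position 10: 'ba' -> MATCH
Total matches: 3

3


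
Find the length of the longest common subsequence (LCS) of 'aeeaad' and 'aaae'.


DP table for LCS of 'aeeaad' and 'aaae':
       a  a  a  e
    0  0  0  0  0
  a 0  1  1  1  1
  e 0  1  1  1  2
  e 0  1  1  1  2
  a 0  1  2  2  2
  a 0  1  2  3  3
  d 0  1  2  3  3
LCS: 'aaa'
LCS length = 3

3


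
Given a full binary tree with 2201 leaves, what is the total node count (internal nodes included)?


Leaf nodes (terminals): 2201
Internal nodes = n - 1 = 2201 - 1 = 2200
Total = leaves + internal = 2201 + 2200 = 4401

4401


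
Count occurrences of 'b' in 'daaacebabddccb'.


Scanning 'daaacebabddccb' for 'b':
  Position 6: 'b' -> MATCH (count: 1)
  Position 8: 'b' -> MATCH (count: 2)
  Position 13: 'b' -> MATCH (count: 3)
Total occurrences of 'b': 3

3


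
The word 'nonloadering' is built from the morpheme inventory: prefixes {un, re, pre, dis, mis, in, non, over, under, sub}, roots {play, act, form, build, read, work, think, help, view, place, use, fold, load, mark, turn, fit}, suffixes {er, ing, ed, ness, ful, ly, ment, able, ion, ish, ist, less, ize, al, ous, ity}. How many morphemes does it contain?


Segmenting 'nonloadering' against the inventory:
  'non' -> prefix (morpheme 1)
  'load' -> root (morpheme 2)
  'er' -> suffix (morpheme 3)
  'ing' -> suffix (morpheme 4)
Total morphemes: 4

4


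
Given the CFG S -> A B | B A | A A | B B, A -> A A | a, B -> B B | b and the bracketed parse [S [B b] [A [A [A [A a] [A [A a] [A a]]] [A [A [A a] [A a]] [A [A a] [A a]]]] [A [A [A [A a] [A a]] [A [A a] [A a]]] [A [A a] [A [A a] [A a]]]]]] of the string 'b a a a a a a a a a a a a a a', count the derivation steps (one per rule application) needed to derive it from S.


Every bracketed nonterminal node [X ...] in the tree is produced by exactly one rule application.
Reading the tree off as a leftmost derivation:
  Step 1: S  =>  B A   (applied S -> B A)
  Step 2: B A  =>  b A   (applied B -> b)
  Step 3: b A  =>  b A A   (applied A -> A A)
  Step 4: b A A  =>  b A A A   (applied A -> A A)
  Step 5: b A A A  =>  b A A A A   (applied A -> A A)
  Step 6: b A A A A  =>  b a A A A   (applied A -> a)
  Step 7: b a A A A  =>  b a A A A A   (applied A -> A A)
  Step 8: b a A A A A  =>  b a a A A A   (applied A -> a)
  Step 9: b a a A A A  =>  b a a a A A   (applied A -> a)
  Step 10: b a a a A A  =>  b a a a A A A   (applied A -> A A)
  Step 11: b a a a A A A  =>  b a a a A A A A   (applied A -> A A)
  Step 12: b a a a A A A A  =>  b a a a a A A A   (applied A -> a)
  Step 13: b a a a a A A A  =>  b a a a a a A A   (applied A -> a)
  Step 14: b a a a a a A A  =>  b a a a a a A A A   (applied A -> A A)
  Step 15: b a a a a a A A A  =>  b a a a a a a A A   (applied A -> a)
  Step 16: b a a a a a a A A  =>  b a a a a a a a A   (applied A -> a)
  Step 17: b a a a a a a a A  =>  b a a a a a a a A A   (applied A -> A A)
  Step 18: b a a a a a a a A A  =>  b a a a a a a a A A A   (applied A -> A A)
  Step 19: b a a a a a a a A A A  =>  b a a a a a a a A A A A   (applied A -> A A)
  Step 20: b a a a a a a a A A A A  =>  b a a a a a a a a A A A   (applied A -> a)
  Step 21: b a a a a a a a a A A A  =>  b a a a a a a a a a A A   (applied A -> a)
  Step 22: b a a a a a a a a a A A  =>  b a a a a a a a a a A A A   (applied A -> A A)
  Step 23: b a a a a a a a a a A A A  =>  b a a a a a a a a a a A A   (applied A -> a)
  Step 24: b a a a a a a a a a a A A  =>  b a a a a a a a a a a a A   (applied A -> a)
  Step 25: b a a a a a a a a a a a A  =>  b a a a a a a a a a a a A A   (applied A -> A A)
  Step 26: b a a a a a a a a a a a A A  =>  b a a a a a a a a a a a a A   (applied A -> a)
  Step 27: b a a a a a a a a a a a a A  =>  b a a a a a a a a a a a a A A   (applied A -> A A)
  Step 28: b a a a a a a a a a a a a A A  =>  b a a a a a a a a a a a a a A   (applied A -> a)
  Step 29: b a a a a a a a a a a a a a A  =>  b a a a a a a a a a a a a a a   (applied A -> a)
Final yield: b a a a a a a a a a a a a a a
Total rewrite steps: 29

29


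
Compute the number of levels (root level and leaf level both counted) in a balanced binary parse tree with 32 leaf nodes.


In a balanced binary tree with n leaves the deepest leaf is ceil(log2(n)) edges below the root,
so counting node levels inclusive of root and leaves gives ceil(log2(n)) + 1 levels.
log2(32) = 5.0000
ceil(5.0000) = 5
levels = 5 + 1 = 6

6


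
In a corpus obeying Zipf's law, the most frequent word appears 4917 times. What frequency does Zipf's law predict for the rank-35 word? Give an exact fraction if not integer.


Zipf's law: freq(rank) = f1 / rank
f1 = 4917, rank = 35
freq = 4917 / 35
GCD(4917, 35) = 1
Simplified: 4917/35

4917/35


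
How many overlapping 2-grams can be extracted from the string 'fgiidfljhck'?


String 'fgiidfljhck' has length L = 11.
Number of overlapping n-grams = L - n + 1
Substituting: 11 - 2 + 1 = 10

10


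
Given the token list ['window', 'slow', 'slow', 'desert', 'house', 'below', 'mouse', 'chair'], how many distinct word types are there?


Listing all tokens and tracking unique types:
  Token 1: 'window' -> NEW (unique so far: 1)
  Token 2: 'slow' -> NEW (unique so far: 2)
  Token 3: 'slow' -> duplicate (unique so far: 2)
  Token 4: 'desert' -> NEW (unique so far: 3)
  Token 5: 'house' -> NEW (unique so far: 4)
  Token 6: 'below' -> NEW (unique so far: 5)
  Token 7: 'mouse' -> NEW (unique so far: 6)
  Token 8: 'chair' -> NEW (unique so far: 7)
Unique types: ('below', 'chair', 'desert', 'house', 'mouse', 'slow', 'window')
Vocabulary size: 7

7


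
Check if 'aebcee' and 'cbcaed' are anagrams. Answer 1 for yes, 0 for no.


Sort characters of 'aebcee': 'abceee'
Sort characters of 'cbcaed': 'abccde'
Sorted forms differ -> they are NOT anagrams
Result: 0

0


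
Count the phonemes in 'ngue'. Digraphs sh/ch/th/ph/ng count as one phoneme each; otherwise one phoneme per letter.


Parsing 'ngue' greedily, digraphs first:
  'ng' -> digraph (1 consonant phoneme) (phonemes so far: 1)
  'u' -> vowel phoneme (phonemes so far: 2)
  'e' -> vowel phoneme (phonemes so far: 3)
Total phonemes: 3

3


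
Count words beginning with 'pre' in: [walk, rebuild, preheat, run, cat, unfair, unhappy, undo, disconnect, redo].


Checking each word for prefix 'pre':
  'walk' -> no (count: 0)
  'rebuild' -> no (count: 0)
  'preheat' -> YES, starts with 'pre' (count: 1)
  'run' -> no (count: 1)
  'cat' -> no (count: 1)
  'unfair' -> no (count: 1)
  'unhappy' -> no (count: 1)
  'undo' -> no (count: 1)
  'disconnect' -> no (count: 1)
  'redo' -> no (count: 1)
Total with prefix 'pre': 1

1


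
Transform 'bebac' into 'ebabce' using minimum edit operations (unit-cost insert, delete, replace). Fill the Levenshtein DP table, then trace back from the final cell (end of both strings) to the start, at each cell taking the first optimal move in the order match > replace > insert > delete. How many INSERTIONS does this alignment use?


Edit distance = 3. Backtracking from cell (5, 6) with preference match > replace > insert > delete,
then listing the resulting alignment 'bebac' -> 'ebabce' left to right:
  Step 1: delete 'b'
  Step 2: keep 'e'
  Step 3: keep 'b'
  Step 4: keep 'a'
  Step 5: insert 'b' [insertion #1]
  Step 6: keep 'c'
  Step 7: insert 'e' [insertion #2]
Total insertions: 2

2


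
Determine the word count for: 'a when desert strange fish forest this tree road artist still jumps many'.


Counting words by splitting on spaces:
  Word 1: 'a'
  Word 2: 'when'
  Word 3: 'desert'
  Word 4: 'strange'
  Word 5: 'fish'
  Word 6: 'forest'
  Word 7: 'this'
  Word 8: 'tree'
  Word 9: 'road'
  Word 10: 'artist'
  Word 11: 'still'
  Word 12: 'jumps'
  Word 13: 'many'
Total words: 13

13


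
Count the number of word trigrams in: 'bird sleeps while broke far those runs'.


Word trigrams from [7] words:
  Trigram 1: (bird sleeps while)
  Trigram 2: (sleeps while broke)
  Trigram 3: (while broke far)
  Trigram 4: (broke far those)
  Trigram 5: (far those runs)
Total word trigrams: 7 - 2 = 5

5


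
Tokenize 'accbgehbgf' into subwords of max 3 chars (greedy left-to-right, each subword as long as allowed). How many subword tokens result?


'accbgehbgf' has 10 characters.
Chunking with max size 3:
  Chunk 1: 'acc' (positions 0-2)
  Chunk 2: 'bge' (positions 3-5)
  Chunk 3: 'hbg' (positions 6-8)
  Chunk 4: 'f' (positions 9-9)
Total chunks: ceil(10 / 3) = 4

4


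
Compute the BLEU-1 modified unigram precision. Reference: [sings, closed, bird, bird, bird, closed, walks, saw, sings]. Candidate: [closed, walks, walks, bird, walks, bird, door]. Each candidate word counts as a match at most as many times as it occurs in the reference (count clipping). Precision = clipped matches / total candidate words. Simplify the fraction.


Reference word counts: {'bird': 3, 'closed': 2, 'saw': 1, 'sings': 2, 'walks': 1}
Checking each candidate word (with clipping):
  'closed' -> in reference (ref count 2, used 1/2) -> match (matches: 1)
  'walks' -> in reference (ref count 1, used 1/1) -> match (matches: 2)
  'walks' -> ref count 1 already used up (1/1) -> clipped, no match (matches: 2)
  'bird' -> in reference (ref count 3, used 1/3) -> match (matches: 3)
  'walks' -> ref count 1 already used up (1/1) -> clipped, no match (matches: 3)
  'bird' -> in reference (ref count 3, used 2/3) -> match (matches: 4)
  'door' -> not in reference -> no match (matches: 4)
Clipped matches: 4, Candidate length: 7
Precision = 4/7

4/7


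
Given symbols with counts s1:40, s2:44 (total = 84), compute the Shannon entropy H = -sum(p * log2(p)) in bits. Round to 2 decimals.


Computing entropy H = -sum(p_i * log2(p_i)):
  s1: p = 40/84 = 0.4762, -p*log2(p) = 0.5097
  s2: p = 44/84 = 0.5238, -p*log2(p) = 0.4887
H = sum of terms = 0.9984
Rounded to 2 decimals: 1.00

1.00


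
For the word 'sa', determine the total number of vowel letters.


Scanning each character of 'sa':
  Position 1: 's' -> consonant (running count: 0)
  Position 2: 'a' -> vowel (running count: 1)
Total vowels: 1

1


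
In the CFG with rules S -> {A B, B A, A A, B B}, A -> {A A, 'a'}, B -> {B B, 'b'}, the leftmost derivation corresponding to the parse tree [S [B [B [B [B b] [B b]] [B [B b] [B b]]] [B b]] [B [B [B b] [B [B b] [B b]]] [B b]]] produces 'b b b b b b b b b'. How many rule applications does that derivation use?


Every bracketed nonterminal node [X ...] in the tree is produced by exactly one rule application.
Reading the tree off as a leftmost derivation:
  Step 1: S  =>  B B   (applied S -> B B)
  Step 2: B B  =>  B B B   (applied B -> B B)
  Step 3: B B B  =>  B B B B   (applied B -> B B)
  Step 4: B B B B  =>  B B B B B   (applied B -> B B)
  Step 5: B B B B B  =>  b B B B B   (applied B -> b)
  Step 6: b B B B B  =>  b b B B B   (applied B -> b)
  Step 7: b b B B B  =>  b b B B B B   (applied B -> B B)
  Step 8: b b B B B B  =>  b b b B B B   (applied B -> b)
  Step 9: b b b B B B  =>  b b b b B B   (applied B -> b)
  Step 10: b b b b B B  =>  b b b b b B   (applied B -> b)
  Step 11: b b b b b B  =>  b b b b b B B   (applied B -> B B)
  Step 12: b b b b b B B  =>  b b b b b B B B   (applied B -> B B)
  Step 13: b b b b b B B B  =>  b b b b b b B B   (applied B -> b)
  Step 14: b b b b b b B B  =>  b b b b b b B B B   (applied B -> B B)
  Step 15: b b b b b b B B B  =>  b b b b b b b B B   (applied B -> b)
  Step 16: b b b b b b b B B  =>  b b b b b b b b B   (applied B -> b)
  Step 17: b b b b b b b b B  =>  b b b b b b b b b   (applied B -> b)
Final yield: b b b b b b b b b
Total rewrite steps: 17

17


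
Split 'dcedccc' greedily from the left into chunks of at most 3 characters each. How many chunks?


'dcedccc' has 7 characters.
Chunking with max size 3:
  Chunk 1: 'dce' (positions 0-2)
  Chunk 2: 'dcc' (positions 3-5)
  Chunk 3: 'c' (positions 6-6)
Total chunks: ceil(7 / 3) = 3

3


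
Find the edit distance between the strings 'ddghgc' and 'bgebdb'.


Building DP table for s1='ddghgc' (len 6) and s2='bgebdb' (len 6):
       b  g  e  b  d  b
    0  1  2  3  4  5  6
  d 1  1  2  3  4  4  5
  d 2  2  2  3  4  4  5
  g 3  3  2  3  4  5  5
  h 4  4  3  3  4  5  6
  g 5  5  4  4  4  5  6
  c 6  6  5  5  5  5  6
Edit distance = dp[6][6] = 6

6


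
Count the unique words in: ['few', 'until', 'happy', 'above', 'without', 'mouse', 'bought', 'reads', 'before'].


Listing all tokens and tracking unique types:
  Token 1: 'few' -> NEW (unique so far: 1)
  Token 2: 'until' -> NEW (unique so far: 2)
  Token 3: 'happy' -> NEW (unique so far: 3)
  Token 4: 'above' -> NEW (unique so far: 4)
  Token 5: 'without' -> NEW (unique so far: 5)
  Token 6: 'mouse' -> NEW (unique so far: 6)
  Token 7: 'bought' -> NEW (unique so far: 7)
  Token 8: 'reads' -> NEW (unique so far: 8)
  Token 9: 'before' -> NEW (unique so far: 9)
Unique types: ('above', 'before', 'bought', 'few', 'happy', 'mouse', 'reads', 'until', 'without')
Vocabulary size: 9

9


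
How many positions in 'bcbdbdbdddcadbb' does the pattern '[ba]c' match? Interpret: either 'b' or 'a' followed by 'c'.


Pattern: [ba]c means either 'b' or 'a' followed by 'c'.
Scanning 'bcbdbdbdddcadbb' position-by-position:
  Pos 0: window 'bc' -> MATCH
  Pos 1: window 'cb' -> no
  Pos 2: window 'bd' -> no
  Pos 3: window 'db' -> no
  Pos 4: window 'bd' -> no
  Pos 5: window 'db' -> no
  Pos 6: window 'bd' -> no
  Pos 7: window 'dd' -> no
  Pos 8: window 'dd' -> no
  Pos 9: window 'dc' -> no
  Pos 10: window 'ca' -> no
  Pos 11: window 'ad' -> no
  Pos 12: window 'db' -> no
  Pos 13: window 'bb' -> no
  Pos 14: window 'b' -> no
Total matches: 1

1


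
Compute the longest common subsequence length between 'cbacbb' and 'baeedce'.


DP table for LCS of 'cbacbb' and 'baeedce':
       b  a  e  e  d  c  e
    0  0  0  0  0  0  0  0
  c 0  0  0  0  0  0  1  1
  b 0  1  1  1  1  1  1  1
  a 0  1  2  2  2  2  2  2
  c 0  1  2  2  2  2  3  3
  b 0  1  2  2  2  2  3  3
  b 0  1  2  2  2  2  3  3
LCS: 'bac'
LCS length = 3

3


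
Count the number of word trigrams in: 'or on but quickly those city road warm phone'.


Word trigrams from [9] words:
  Trigram 1: (or on but)
  Trigram 2: (on but quickly)
  Trigram 3: (but quickly those)
  Trigram 4: (quickly those city)
  Trigram 5: (those city road)
  Trigram 6: (city road warm)
  Trigram 7: (road warm phone)
Total word trigrams: 9 - 2 = 7

7


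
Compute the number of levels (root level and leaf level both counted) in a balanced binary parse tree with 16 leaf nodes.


In a balanced binary tree with n leaves the deepest leaf is ceil(log2(n)) edges below the root,
so counting node levels inclusive of root and leaves gives ceil(log2(n)) + 1 levels.
log2(16) = 4.0000
ceil(4.0000) = 4
levels = 4 + 1 = 5

5


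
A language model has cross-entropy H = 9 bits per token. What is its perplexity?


Perplexity formula: PP = 2^H
H = 9
PP = 2^9
PP = 2^9 = 512

512


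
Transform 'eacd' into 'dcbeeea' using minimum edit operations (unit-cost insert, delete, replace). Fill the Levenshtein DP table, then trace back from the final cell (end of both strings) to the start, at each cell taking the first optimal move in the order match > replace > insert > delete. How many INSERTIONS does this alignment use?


Edit distance = 6. Backtracking from cell (4, 7) with preference match > replace > insert > delete,
then listing the resulting alignment 'eacd' -> 'dcbeeea' left to right:
  Step 1: insert 'd' [insertion #1]
  Step 2: insert 'c' [insertion #2]
  Step 3: insert 'b' [insertion #3]
  Step 4: keep 'e'
  Step 5: replace a->e
  Step 6: replace c->e
  Step 7: replace d->a
Total insertions: 3

3
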